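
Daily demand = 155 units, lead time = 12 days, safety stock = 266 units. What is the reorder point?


Formula: ROP = (Daily Demand * Lead Time) + Safety Stock
Demand during lead time = 155 * 12 = 1860 units
ROP = 1860 + 266 = 2126 units

2126 units


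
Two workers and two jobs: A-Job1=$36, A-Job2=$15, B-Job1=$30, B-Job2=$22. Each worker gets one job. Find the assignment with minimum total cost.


Option 1: A->1 + B->2 = $36 + $22 = $58
Option 2: A->2 + B->1 = $15 + $30 = $45
Min cost = min($58, $45) = $45

$45


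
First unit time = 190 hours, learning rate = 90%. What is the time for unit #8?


Formula: T_n = T_1 * (learning_rate)^(log2(n)) where learning_rate = rate/100
Doublings = log2(8) = 3
T_n = 190 * 0.9^3
T_n = 190 * 0.729 = 138.5 hours

138.5 hours


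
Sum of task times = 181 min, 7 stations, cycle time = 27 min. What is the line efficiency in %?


Formula: Efficiency = Sum of Task Times / (N_stations * CT) * 100
Total station capacity = 7 stations * 27 min = 189 min
Efficiency = 181 / 189 * 100 = 95.8%

95.8%


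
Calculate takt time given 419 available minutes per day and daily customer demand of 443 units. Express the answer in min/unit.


Formula: Takt Time = Available Production Time / Customer Demand
Takt = 419 min/day / 443 units/day
Takt = 0.95 min/unit

0.95 min/unit


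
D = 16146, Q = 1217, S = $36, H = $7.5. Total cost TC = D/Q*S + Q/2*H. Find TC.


TC = 16146/1217 * 36 + 1217/2 * 7.5

$5041.36


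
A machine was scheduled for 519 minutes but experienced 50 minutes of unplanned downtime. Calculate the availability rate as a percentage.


Formula: Availability = (Planned Time - Downtime) / Planned Time * 100
Uptime = 519 - 50 = 469 min
Availability = 469 / 519 * 100 = 90.4%

90.4%


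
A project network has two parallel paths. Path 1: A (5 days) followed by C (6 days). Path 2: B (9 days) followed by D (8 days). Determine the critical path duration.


Path 1 = 5 + 6 = 11 days
Path 2 = 9 + 8 = 17 days
Duration = max(11, 17) = 17 days

17 days


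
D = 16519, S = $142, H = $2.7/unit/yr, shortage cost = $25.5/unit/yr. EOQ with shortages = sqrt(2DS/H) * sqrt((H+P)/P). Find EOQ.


Formula: EOQ* = sqrt(2DS/H) * sqrt((H+P)/P)
Base EOQ = sqrt(2*16519*142/2.7) = 1318.16 units
Correction = sqrt((2.7+25.5)/25.5) = 1.05161
EOQ* = 1318.16 * 1.05161 = 1386.2 units

1386.2 units


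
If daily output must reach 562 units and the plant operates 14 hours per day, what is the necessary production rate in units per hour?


Formula: Production Rate = Daily Demand / Available Hours
Rate = 562 units/day / 14 hours/day
Rate = 40.1 units/hour

40.1 units/hour


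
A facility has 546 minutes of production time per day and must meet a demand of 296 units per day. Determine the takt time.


Formula: Takt Time = Available Production Time / Customer Demand
Takt = 546 min/day / 296 units/day
Takt = 1.84 min/unit

1.84 min/unit


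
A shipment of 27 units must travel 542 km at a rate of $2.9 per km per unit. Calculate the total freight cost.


TC = dist * cost * units = 542 * 2.9 * 27 = $42438.60

$42438.60


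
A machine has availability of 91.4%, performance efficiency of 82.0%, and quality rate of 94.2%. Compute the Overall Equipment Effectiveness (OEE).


Formula: OEE = Availability * Performance * Quality / 10000
A * P = 91.4% * 82.0% / 100 = 74.95%
OEE = 74.95% * 94.2% / 100 = 70.6%

70.6%


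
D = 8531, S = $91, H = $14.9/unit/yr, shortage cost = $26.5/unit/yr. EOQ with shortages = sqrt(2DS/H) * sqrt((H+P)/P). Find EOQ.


Formula: EOQ* = sqrt(2DS/H) * sqrt((H+P)/P)
Base EOQ = sqrt(2*8531*91/14.9) = 322.81 units
Correction = sqrt((14.9+26.5)/26.5) = 1.24991
EOQ* = 322.81 * 1.24991 = 403.5 units

403.5 units


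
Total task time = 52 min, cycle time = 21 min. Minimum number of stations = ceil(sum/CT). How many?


Formula: N_min = ceil(Sum of Task Times / Cycle Time)
N_min = ceil(52 min / 21 min) = ceil(2.4762)
N_min = 3 stations

3


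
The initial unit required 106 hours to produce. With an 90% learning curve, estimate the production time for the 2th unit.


Formula: T_n = T_1 * (learning_rate)^(log2(n)) where learning_rate = rate/100
Doublings = log2(2) = 1
T_n = 106 * 0.9^1
T_n = 106 * 0.9 = 95.4 hours

95.4 hours


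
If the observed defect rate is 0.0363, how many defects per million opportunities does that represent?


DPMO = defect_rate * 1000000 = 0.0363 * 1000000

36300


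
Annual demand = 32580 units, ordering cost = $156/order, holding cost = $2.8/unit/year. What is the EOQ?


Formula: EOQ = sqrt(2 * D * S / H)
Numerator: 2 * 32580 * 156 = 10164960
2DS/H = 10164960 / 2.8 = 3630342.9
EOQ = sqrt(3630342.9) = 1905.3 units

1905.3 units


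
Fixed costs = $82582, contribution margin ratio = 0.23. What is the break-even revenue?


Formula: BER = Fixed Costs / Contribution Margin Ratio
BER = $82582 / 0.23
BER = $359052.17 (to the nearest cent)

$359052.17


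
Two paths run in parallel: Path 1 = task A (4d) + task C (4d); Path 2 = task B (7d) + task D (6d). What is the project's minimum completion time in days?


Path 1 = 4 + 4 = 8 days
Path 2 = 7 + 6 = 13 days
Duration = max(8, 13) = 13 days

13 days


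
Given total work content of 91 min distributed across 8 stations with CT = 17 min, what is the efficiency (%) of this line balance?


Formula: Efficiency = Sum of Task Times / (N_stations * CT) * 100
Total station capacity = 8 stations * 17 min = 136 min
Efficiency = 91 / 136 * 100 = 66.9%

66.9%


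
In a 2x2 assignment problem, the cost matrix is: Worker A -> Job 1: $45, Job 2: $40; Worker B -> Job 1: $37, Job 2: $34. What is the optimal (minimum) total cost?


Option 1: A->1 + B->2 = $45 + $34 = $79
Option 2: A->2 + B->1 = $40 + $37 = $77
Min cost = min($79, $77) = $77

$77


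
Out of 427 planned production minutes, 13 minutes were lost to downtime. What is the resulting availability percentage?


Formula: Availability = (Planned Time - Downtime) / Planned Time * 100
Uptime = 427 - 13 = 414 min
Availability = 414 / 427 * 100 = 97.0%

97.0%


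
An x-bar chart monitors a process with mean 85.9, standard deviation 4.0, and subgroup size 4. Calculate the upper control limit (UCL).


UCL = 85.9 + 3 * 4.0 / sqrt(4)

91.9


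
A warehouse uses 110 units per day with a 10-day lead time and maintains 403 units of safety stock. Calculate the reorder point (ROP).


Formula: ROP = (Daily Demand * Lead Time) + Safety Stock
Demand during lead time = 110 * 10 = 1100 units
ROP = 1100 + 403 = 1503 units

1503 units


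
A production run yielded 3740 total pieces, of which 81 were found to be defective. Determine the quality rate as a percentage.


Formula: Quality Rate = Good Pieces / Total Pieces * 100
Good pieces = 3740 - 81 = 3659
QR = 3659 / 3740 * 100 = 97.8%

97.8%


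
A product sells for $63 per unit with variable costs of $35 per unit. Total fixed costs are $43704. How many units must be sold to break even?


Formula: BEQ = Fixed Costs / (Price - Variable Cost)
Contribution margin = $63 - $35 = $28/unit
BEQ = ceil($43704 / $28/unit) = ceil(1560.86) = 1561 units

1561 units


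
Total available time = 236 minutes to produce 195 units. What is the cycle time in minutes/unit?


Formula: CT = Available Time / Number of Units
CT = 236 min / 195 units
CT = 1.21 min/unit

1.21 min/unit


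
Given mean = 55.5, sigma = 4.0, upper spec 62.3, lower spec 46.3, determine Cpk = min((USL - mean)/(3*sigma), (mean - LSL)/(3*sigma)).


Cpu = (62.3 - 55.5) / (3 * 4.0) = 0.57
Cpl = (55.5 - 46.3) / (3 * 4.0) = 0.77
Cpk = min(0.57, 0.77) = 0.57

0.57


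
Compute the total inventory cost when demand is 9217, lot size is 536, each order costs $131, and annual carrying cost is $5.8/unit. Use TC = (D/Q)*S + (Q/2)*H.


TC = 9217/536 * 131 + 536/2 * 5.8

$3807.06


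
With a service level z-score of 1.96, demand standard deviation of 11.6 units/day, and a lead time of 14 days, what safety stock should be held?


Formula: SS = z * sigma_d * sqrt(LT)
sqrt(LT) = sqrt(14) = 3.7417
SS = 1.96 * 11.6 * 3.7417
SS = 85.1 units

85.1 units


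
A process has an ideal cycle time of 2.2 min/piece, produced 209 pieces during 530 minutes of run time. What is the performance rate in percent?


Formula: Performance = (Ideal CT * Total Count) / Run Time * 100
Ideal output time = 2.2 * 209 = 459.8 min
Performance = 459.8 / 530 * 100 = 86.8%

86.8%


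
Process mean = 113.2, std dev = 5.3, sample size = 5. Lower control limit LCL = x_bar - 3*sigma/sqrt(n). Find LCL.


LCL = 113.2 - 3 * 5.3 / sqrt(5)

106.09


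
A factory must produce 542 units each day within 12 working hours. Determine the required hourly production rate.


Formula: Production Rate = Daily Demand / Available Hours
Rate = 542 units/day / 12 hours/day
Rate = 45.2 units/hour

45.2 units/hour


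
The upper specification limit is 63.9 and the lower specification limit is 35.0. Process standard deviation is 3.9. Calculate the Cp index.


Cp = (63.9 - 35.0) / (6 * 3.9)

1.24


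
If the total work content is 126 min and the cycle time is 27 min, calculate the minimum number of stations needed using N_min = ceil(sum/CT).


Formula: N_min = ceil(Sum of Task Times / Cycle Time)
N_min = ceil(126 min / 27 min) = ceil(4.6667)
N_min = 5 stations

5


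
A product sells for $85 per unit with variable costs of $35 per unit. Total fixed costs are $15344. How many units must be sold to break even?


Formula: BEQ = Fixed Costs / (Price - Variable Cost)
Contribution margin = $85 - $35 = $50/unit
BEQ = ceil($15344 / $50/unit) = ceil(306.88) = 307 units

307 units


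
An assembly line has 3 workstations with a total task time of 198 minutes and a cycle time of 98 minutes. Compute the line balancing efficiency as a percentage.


Formula: Efficiency = Sum of Task Times / (N_stations * CT) * 100
Total station capacity = 3 stations * 98 min = 294 min
Efficiency = 198 / 294 * 100 = 67.3%

67.3%


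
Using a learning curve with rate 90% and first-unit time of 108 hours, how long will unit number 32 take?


Formula: T_n = T_1 * (learning_rate)^(log2(n)) where learning_rate = rate/100
Doublings = log2(32) = 5
T_n = 108 * 0.9^5
T_n = 108 * 0.5905 = 63.8 hours

63.8 hours


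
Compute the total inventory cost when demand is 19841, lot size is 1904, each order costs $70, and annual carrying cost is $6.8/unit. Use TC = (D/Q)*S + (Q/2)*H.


TC = 19841/1904 * 70 + 1904/2 * 6.8

$7203.05


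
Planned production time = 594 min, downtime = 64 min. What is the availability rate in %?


Formula: Availability = (Planned Time - Downtime) / Planned Time * 100
Uptime = 594 - 64 = 530 min
Availability = 530 / 594 * 100 = 89.2%

89.2%


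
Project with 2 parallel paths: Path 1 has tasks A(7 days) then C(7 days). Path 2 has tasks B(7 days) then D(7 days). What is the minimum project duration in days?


Path 1 = 7 + 7 = 14 days
Path 2 = 7 + 7 = 14 days
Duration = max(14, 14) = 14 days

14 days


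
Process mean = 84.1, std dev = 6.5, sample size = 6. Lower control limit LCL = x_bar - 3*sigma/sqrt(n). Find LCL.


LCL = 84.1 - 3 * 6.5 / sqrt(6)

76.14


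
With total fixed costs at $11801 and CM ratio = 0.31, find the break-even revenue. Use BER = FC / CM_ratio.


Formula: BER = Fixed Costs / Contribution Margin Ratio
BER = $11801 / 0.31
BER = $38067.74 (to the nearest cent)

$38067.74


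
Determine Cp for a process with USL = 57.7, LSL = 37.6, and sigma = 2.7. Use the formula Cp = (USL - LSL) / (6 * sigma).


Cp = (57.7 - 37.6) / (6 * 2.7)

1.24


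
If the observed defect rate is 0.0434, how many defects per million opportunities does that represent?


DPMO = defect_rate * 1000000 = 0.0434 * 1000000

43400


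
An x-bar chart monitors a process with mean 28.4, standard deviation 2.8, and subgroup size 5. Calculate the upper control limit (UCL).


UCL = 28.4 + 3 * 2.8 / sqrt(5)

32.16


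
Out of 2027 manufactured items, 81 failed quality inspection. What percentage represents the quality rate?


Formula: Quality Rate = Good Pieces / Total Pieces * 100
Good pieces = 2027 - 81 = 1946
QR = 1946 / 2027 * 100 = 96.0%

96.0%


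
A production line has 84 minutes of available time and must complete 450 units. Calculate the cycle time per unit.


Formula: CT = Available Time / Number of Units
CT = 84 min / 450 units
CT = 0.19 min/unit

0.19 min/unit


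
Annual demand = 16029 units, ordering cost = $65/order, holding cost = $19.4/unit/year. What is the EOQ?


Formula: EOQ = sqrt(2 * D * S / H)
Numerator: 2 * 16029 * 65 = 2083770
2DS/H = 2083770 / 19.4 = 107410.8
EOQ = sqrt(107410.8) = 327.7 units

327.7 units


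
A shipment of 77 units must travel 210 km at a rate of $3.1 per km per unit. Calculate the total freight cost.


TC = dist * cost * units = 210 * 3.1 * 77 = $50127.00

$50127.00


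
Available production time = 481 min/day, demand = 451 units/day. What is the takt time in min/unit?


Formula: Takt Time = Available Production Time / Customer Demand
Takt = 481 min/day / 451 units/day
Takt = 1.07 min/unit

1.07 min/unit


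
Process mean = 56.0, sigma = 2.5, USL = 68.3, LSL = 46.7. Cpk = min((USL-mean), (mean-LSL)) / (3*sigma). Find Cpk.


Cpu = (68.3 - 56.0) / (3 * 2.5) = 1.64
Cpl = (56.0 - 46.7) / (3 * 2.5) = 1.24
Cpk = min(1.64, 1.24) = 1.24

1.24


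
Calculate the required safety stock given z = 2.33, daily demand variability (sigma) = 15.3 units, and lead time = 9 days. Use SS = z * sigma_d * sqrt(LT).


Formula: SS = z * sigma_d * sqrt(LT)
sqrt(LT) = sqrt(9) = 3.0
SS = 2.33 * 15.3 * 3.0
SS = 106.9 units

106.9 units


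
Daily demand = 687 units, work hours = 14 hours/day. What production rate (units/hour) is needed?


Formula: Production Rate = Daily Demand / Available Hours
Rate = 687 units/day / 14 hours/day
Rate = 49.1 units/hour

49.1 units/hour


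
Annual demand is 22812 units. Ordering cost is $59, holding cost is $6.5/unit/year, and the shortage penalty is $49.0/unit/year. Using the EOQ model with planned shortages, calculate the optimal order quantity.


Formula: EOQ* = sqrt(2DS/H) * sqrt((H+P)/P)
Base EOQ = sqrt(2*22812*59/6.5) = 643.53 units
Correction = sqrt((6.5+49.0)/49.0) = 1.06426
EOQ* = 643.53 * 1.06426 = 684.9 units

684.9 units


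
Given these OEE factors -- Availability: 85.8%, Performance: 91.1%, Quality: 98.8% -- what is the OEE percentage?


Formula: OEE = Availability * Performance * Quality / 10000
A * P = 85.8% * 91.1% / 100 = 78.16%
OEE = 78.16% * 98.8% / 100 = 77.2%

77.2%


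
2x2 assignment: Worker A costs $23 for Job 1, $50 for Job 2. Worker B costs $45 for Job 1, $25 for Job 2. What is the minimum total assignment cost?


Option 1: A->1 + B->2 = $23 + $25 = $48
Option 2: A->2 + B->1 = $50 + $45 = $95
Min cost = min($48, $95) = $48

$48


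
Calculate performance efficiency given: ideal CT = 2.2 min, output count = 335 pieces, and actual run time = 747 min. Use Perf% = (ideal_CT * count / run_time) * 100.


Formula: Performance = (Ideal CT * Total Count) / Run Time * 100
Ideal output time = 2.2 * 335 = 737.0 min
Performance = 737.0 / 747 * 100 = 98.7%

98.7%


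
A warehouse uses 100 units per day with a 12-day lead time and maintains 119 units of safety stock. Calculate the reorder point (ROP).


Formula: ROP = (Daily Demand * Lead Time) + Safety Stock
Demand during lead time = 100 * 12 = 1200 units
ROP = 1200 + 119 = 1319 units

1319 units


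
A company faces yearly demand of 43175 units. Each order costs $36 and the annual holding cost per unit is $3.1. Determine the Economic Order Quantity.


Formula: EOQ = sqrt(2 * D * S / H)
Numerator: 2 * 43175 * 36 = 3108600
2DS/H = 3108600 / 3.1 = 1002774.2
EOQ = sqrt(1002774.2) = 1001.4 units

1001.4 units


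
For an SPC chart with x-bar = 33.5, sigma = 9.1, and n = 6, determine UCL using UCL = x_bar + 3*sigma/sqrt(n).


UCL = 33.5 + 3 * 9.1 / sqrt(6)

44.65


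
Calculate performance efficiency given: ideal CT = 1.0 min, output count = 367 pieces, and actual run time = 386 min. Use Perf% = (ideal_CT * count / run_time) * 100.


Formula: Performance = (Ideal CT * Total Count) / Run Time * 100
Ideal output time = 1.0 * 367 = 367.0 min
Performance = 367.0 / 386 * 100 = 95.1%

95.1%


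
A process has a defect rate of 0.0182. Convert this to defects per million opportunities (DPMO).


DPMO = defect_rate * 1000000 = 0.0182 * 1000000

18200


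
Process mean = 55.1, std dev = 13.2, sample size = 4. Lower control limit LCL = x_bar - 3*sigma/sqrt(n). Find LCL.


LCL = 55.1 - 3 * 13.2 / sqrt(4)

35.3


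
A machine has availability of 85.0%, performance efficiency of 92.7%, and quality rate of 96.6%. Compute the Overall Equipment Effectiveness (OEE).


Formula: OEE = Availability * Performance * Quality / 10000
A * P = 85.0% * 92.7% / 100 = 78.8%
OEE = 78.8% * 96.6% / 100 = 76.1%

76.1%


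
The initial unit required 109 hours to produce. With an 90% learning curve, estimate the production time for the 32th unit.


Formula: T_n = T_1 * (learning_rate)^(log2(n)) where learning_rate = rate/100
Doublings = log2(32) = 5
T_n = 109 * 0.9^5
T_n = 109 * 0.5905 = 64.4 hours

64.4 hours


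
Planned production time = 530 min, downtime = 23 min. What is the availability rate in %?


Formula: Availability = (Planned Time - Downtime) / Planned Time * 100
Uptime = 530 - 23 = 507 min
Availability = 507 / 530 * 100 = 95.7%

95.7%


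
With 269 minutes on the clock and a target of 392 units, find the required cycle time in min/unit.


Formula: CT = Available Time / Number of Units
CT = 269 min / 392 units
CT = 0.69 min/unit

0.69 min/unit


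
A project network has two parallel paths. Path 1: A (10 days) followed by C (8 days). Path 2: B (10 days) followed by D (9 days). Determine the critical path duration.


Path 1 = 10 + 8 = 18 days
Path 2 = 10 + 9 = 19 days
Duration = max(18, 19) = 19 days

19 days


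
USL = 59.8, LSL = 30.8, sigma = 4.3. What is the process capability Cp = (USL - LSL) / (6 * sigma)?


Cp = (59.8 - 30.8) / (6 * 4.3)

1.12


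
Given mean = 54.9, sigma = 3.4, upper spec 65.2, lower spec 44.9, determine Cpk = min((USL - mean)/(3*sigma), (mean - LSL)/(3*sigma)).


Cpu = (65.2 - 54.9) / (3 * 3.4) = 1.01
Cpl = (54.9 - 44.9) / (3 * 3.4) = 0.98
Cpk = min(1.01, 0.98) = 0.98

0.98


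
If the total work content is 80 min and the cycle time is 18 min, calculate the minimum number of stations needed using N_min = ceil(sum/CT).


Formula: N_min = ceil(Sum of Task Times / Cycle Time)
N_min = ceil(80 min / 18 min) = ceil(4.4444)
N_min = 5 stations

5


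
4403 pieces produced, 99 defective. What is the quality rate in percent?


Formula: Quality Rate = Good Pieces / Total Pieces * 100
Good pieces = 4403 - 99 = 4304
QR = 4304 / 4403 * 100 = 97.8%

97.8%


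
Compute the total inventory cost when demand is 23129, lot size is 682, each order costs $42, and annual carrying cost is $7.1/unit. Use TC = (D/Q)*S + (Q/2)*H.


TC = 23129/682 * 42 + 682/2 * 7.1

$3845.47


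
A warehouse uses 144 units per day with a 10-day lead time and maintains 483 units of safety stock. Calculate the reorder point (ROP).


Formula: ROP = (Daily Demand * Lead Time) + Safety Stock
Demand during lead time = 144 * 10 = 1440 units
ROP = 1440 + 483 = 1923 units

1923 units


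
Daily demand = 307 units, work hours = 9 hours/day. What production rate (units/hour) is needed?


Formula: Production Rate = Daily Demand / Available Hours
Rate = 307 units/day / 9 hours/day
Rate = 34.1 units/hour

34.1 units/hour


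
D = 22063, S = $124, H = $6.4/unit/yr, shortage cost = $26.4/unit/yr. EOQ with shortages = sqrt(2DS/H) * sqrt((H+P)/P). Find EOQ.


Formula: EOQ* = sqrt(2DS/H) * sqrt((H+P)/P)
Base EOQ = sqrt(2*22063*124/6.4) = 924.63 units
Correction = sqrt((6.4+26.4)/26.4) = 1.11464
EOQ* = 924.63 * 1.11464 = 1030.6 units

1030.6 units


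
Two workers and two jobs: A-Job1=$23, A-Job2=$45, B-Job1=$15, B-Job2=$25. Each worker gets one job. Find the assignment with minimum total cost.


Option 1: A->1 + B->2 = $23 + $25 = $48
Option 2: A->2 + B->1 = $45 + $15 = $60
Min cost = min($48, $60) = $48

$48


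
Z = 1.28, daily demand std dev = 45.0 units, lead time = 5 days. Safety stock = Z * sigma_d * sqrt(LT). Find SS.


Formula: SS = z * sigma_d * sqrt(LT)
sqrt(LT) = sqrt(5) = 2.2361
SS = 1.28 * 45.0 * 2.2361
SS = 128.8 units

128.8 units


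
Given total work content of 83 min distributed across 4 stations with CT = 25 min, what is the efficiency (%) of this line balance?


Formula: Efficiency = Sum of Task Times / (N_stations * CT) * 100
Total station capacity = 4 stations * 25 min = 100 min
Efficiency = 83 / 100 * 100 = 83.0%

83.0%


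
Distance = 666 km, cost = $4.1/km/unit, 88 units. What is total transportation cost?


TC = dist * cost * units = 666 * 4.1 * 88 = $240292.80

$240292.80


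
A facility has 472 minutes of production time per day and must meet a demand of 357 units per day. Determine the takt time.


Formula: Takt Time = Available Production Time / Customer Demand
Takt = 472 min/day / 357 units/day
Takt = 1.32 min/unit

1.32 min/unit


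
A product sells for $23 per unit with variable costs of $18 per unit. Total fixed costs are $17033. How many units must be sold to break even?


Formula: BEQ = Fixed Costs / (Price - Variable Cost)
Contribution margin = $23 - $18 = $5/unit
BEQ = ceil($17033 / $5/unit) = ceil(3406.6) = 3407 units

3407 units


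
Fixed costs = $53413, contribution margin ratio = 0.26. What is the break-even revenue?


Formula: BER = Fixed Costs / Contribution Margin Ratio
BER = $53413 / 0.26
BER = $205434.62 (to the nearest cent)

$205434.62


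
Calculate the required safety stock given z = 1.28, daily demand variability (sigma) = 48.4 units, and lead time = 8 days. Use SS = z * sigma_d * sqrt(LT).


Formula: SS = z * sigma_d * sqrt(LT)
sqrt(LT) = sqrt(8) = 2.8284
SS = 1.28 * 48.4 * 2.8284
SS = 175.2 units

175.2 units


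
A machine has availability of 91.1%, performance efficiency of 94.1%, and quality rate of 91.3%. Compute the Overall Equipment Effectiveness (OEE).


Formula: OEE = Availability * Performance * Quality / 10000
A * P = 91.1% * 94.1% / 100 = 85.73%
OEE = 85.73% * 91.3% / 100 = 78.3%

78.3%


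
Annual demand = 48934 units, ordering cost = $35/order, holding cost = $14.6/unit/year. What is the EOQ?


Formula: EOQ = sqrt(2 * D * S / H)
Numerator: 2 * 48934 * 35 = 3425380
2DS/H = 3425380 / 14.6 = 234615.1
EOQ = sqrt(234615.1) = 484.4 units

484.4 units


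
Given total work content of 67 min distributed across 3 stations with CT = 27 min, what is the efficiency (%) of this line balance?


Formula: Efficiency = Sum of Task Times / (N_stations * CT) * 100
Total station capacity = 3 stations * 27 min = 81 min
Efficiency = 67 / 81 * 100 = 82.7%

82.7%


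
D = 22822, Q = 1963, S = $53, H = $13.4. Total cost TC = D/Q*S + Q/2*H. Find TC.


TC = 22822/1963 * 53 + 1963/2 * 13.4

$13768.28


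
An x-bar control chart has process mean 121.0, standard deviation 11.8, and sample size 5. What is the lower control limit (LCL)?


LCL = 121.0 - 3 * 11.8 / sqrt(5)

105.17


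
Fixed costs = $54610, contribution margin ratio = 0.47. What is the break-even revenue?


Formula: BER = Fixed Costs / Contribution Margin Ratio
BER = $54610 / 0.47
BER = $116191.49 (to the nearest cent)

$116191.49


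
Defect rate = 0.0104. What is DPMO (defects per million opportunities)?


DPMO = defect_rate * 1000000 = 0.0104 * 1000000

10400


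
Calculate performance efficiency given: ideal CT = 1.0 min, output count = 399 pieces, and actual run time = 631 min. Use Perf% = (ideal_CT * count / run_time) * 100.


Formula: Performance = (Ideal CT * Total Count) / Run Time * 100
Ideal output time = 1.0 * 399 = 399.0 min
Performance = 399.0 / 631 * 100 = 63.2%

63.2%


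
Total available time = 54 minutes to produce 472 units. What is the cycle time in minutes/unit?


Formula: CT = Available Time / Number of Units
CT = 54 min / 472 units
CT = 0.11 min/unit

0.11 min/unit


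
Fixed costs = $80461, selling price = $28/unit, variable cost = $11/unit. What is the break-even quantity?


Formula: BEQ = Fixed Costs / (Price - Variable Cost)
Contribution margin = $28 - $11 = $17/unit
BEQ = ceil($80461 / $17/unit) = ceil(4733.0) = 4733 units

4733 units


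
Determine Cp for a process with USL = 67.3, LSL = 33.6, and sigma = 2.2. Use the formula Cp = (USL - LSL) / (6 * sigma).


Cp = (67.3 - 33.6) / (6 * 2.2)

2.55


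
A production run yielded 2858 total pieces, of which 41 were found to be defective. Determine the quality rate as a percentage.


Formula: Quality Rate = Good Pieces / Total Pieces * 100
Good pieces = 2858 - 41 = 2817
QR = 2817 / 2858 * 100 = 98.6%

98.6%


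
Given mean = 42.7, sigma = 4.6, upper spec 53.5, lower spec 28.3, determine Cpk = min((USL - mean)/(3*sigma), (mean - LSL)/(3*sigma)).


Cpu = (53.5 - 42.7) / (3 * 4.6) = 0.78
Cpl = (42.7 - 28.3) / (3 * 4.6) = 1.04
Cpk = min(0.78, 1.04) = 0.78

0.78


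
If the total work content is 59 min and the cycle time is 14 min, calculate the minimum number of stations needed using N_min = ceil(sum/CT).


Formula: N_min = ceil(Sum of Task Times / Cycle Time)
N_min = ceil(59 min / 14 min) = ceil(4.2143)
N_min = 5 stations

5


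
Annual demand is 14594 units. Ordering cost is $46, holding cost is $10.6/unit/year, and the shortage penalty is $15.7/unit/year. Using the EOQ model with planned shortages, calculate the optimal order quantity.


Formula: EOQ* = sqrt(2DS/H) * sqrt((H+P)/P)
Base EOQ = sqrt(2*14594*46/10.6) = 355.9 units
Correction = sqrt((10.6+15.7)/15.7) = 1.29428
EOQ* = 355.9 * 1.29428 = 460.6 units

460.6 units


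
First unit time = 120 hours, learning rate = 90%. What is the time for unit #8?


Formula: T_n = T_1 * (learning_rate)^(log2(n)) where learning_rate = rate/100
Doublings = log2(8) = 3
T_n = 120 * 0.9^3
T_n = 120 * 0.729 = 87.5 hours

87.5 hours


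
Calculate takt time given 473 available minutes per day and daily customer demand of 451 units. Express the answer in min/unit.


Formula: Takt Time = Available Production Time / Customer Demand
Takt = 473 min/day / 451 units/day
Takt = 1.05 min/unit

1.05 min/unit


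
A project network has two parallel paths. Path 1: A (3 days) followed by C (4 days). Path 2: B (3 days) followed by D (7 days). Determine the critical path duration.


Path 1 = 3 + 4 = 7 days
Path 2 = 3 + 7 = 10 days
Duration = max(7, 10) = 10 days

10 days


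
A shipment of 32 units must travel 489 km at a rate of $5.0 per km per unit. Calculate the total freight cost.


TC = dist * cost * units = 489 * 5.0 * 32 = $78240.00

$78240.00


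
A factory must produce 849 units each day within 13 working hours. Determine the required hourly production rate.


Formula: Production Rate = Daily Demand / Available Hours
Rate = 849 units/day / 13 hours/day
Rate = 65.3 units/hour

65.3 units/hour


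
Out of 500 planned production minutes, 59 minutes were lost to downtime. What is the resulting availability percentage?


Formula: Availability = (Planned Time - Downtime) / Planned Time * 100
Uptime = 500 - 59 = 441 min
Availability = 441 / 500 * 100 = 88.2%

88.2%


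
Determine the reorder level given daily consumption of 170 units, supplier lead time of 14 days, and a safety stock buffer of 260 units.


Formula: ROP = (Daily Demand * Lead Time) + Safety Stock
Demand during lead time = 170 * 14 = 2380 units
ROP = 2380 + 260 = 2640 units

2640 units


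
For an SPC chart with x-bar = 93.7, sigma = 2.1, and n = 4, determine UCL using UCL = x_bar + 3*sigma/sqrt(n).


UCL = 93.7 + 3 * 2.1 / sqrt(4)

96.85


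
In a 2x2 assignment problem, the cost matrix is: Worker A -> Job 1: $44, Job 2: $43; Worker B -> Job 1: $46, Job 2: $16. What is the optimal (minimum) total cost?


Option 1: A->1 + B->2 = $44 + $16 = $60
Option 2: A->2 + B->1 = $43 + $46 = $89
Min cost = min($60, $89) = $60

$60


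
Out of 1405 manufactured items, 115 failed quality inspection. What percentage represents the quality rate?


Formula: Quality Rate = Good Pieces / Total Pieces * 100
Good pieces = 1405 - 115 = 1290
QR = 1290 / 1405 * 100 = 91.8%

91.8%


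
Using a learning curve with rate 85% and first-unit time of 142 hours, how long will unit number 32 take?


Formula: T_n = T_1 * (learning_rate)^(log2(n)) where learning_rate = rate/100
Doublings = log2(32) = 5
T_n = 142 * 0.85^5
T_n = 142 * 0.4437 = 63.0 hours

63.0 hours


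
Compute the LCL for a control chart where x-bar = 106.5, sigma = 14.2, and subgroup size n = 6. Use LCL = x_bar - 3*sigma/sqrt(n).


LCL = 106.5 - 3 * 14.2 / sqrt(6)

89.11


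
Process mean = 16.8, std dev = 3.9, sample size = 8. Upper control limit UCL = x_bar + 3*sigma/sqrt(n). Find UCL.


UCL = 16.8 + 3 * 3.9 / sqrt(8)

20.94


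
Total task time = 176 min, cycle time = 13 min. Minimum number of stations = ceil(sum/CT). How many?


Formula: N_min = ceil(Sum of Task Times / Cycle Time)
N_min = ceil(176 min / 13 min) = ceil(13.5385)
N_min = 14 stations

14


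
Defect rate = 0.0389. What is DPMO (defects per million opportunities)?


DPMO = defect_rate * 1000000 = 0.0389 * 1000000

38900


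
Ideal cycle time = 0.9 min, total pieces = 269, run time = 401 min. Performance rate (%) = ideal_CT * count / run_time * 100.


Formula: Performance = (Ideal CT * Total Count) / Run Time * 100
Ideal output time = 0.9 * 269 = 242.1 min
Performance = 242.1 / 401 * 100 = 60.4%

60.4%


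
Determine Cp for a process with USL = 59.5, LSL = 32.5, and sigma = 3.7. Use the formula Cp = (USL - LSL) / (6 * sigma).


Cp = (59.5 - 32.5) / (6 * 3.7)

1.22


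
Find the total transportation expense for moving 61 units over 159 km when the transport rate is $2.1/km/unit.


TC = dist * cost * units = 159 * 2.1 * 61 = $20367.90

$20367.90


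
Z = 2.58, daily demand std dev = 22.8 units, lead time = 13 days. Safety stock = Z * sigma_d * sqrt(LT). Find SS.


Formula: SS = z * sigma_d * sqrt(LT)
sqrt(LT) = sqrt(13) = 3.6056
SS = 2.58 * 22.8 * 3.6056
SS = 212.1 units

212.1 units


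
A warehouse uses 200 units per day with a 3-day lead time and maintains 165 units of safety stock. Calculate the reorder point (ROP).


Formula: ROP = (Daily Demand * Lead Time) + Safety Stock
Demand during lead time = 200 * 3 = 600 units
ROP = 600 + 165 = 765 units

765 units


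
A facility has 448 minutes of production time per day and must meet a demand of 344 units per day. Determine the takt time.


Formula: Takt Time = Available Production Time / Customer Demand
Takt = 448 min/day / 344 units/day
Takt = 1.3 min/unit

1.3 min/unit


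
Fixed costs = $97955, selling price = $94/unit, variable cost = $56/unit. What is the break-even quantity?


Formula: BEQ = Fixed Costs / (Price - Variable Cost)
Contribution margin = $94 - $56 = $38/unit
BEQ = ceil($97955 / $38/unit) = ceil(2577.76) = 2578 units

2578 units


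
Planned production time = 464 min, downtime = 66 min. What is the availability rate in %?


Formula: Availability = (Planned Time - Downtime) / Planned Time * 100
Uptime = 464 - 66 = 398 min
Availability = 398 / 464 * 100 = 85.8%

85.8%


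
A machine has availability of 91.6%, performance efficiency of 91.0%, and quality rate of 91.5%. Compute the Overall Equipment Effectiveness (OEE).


Formula: OEE = Availability * Performance * Quality / 10000
A * P = 91.6% * 91.0% / 100 = 83.36%
OEE = 83.36% * 91.5% / 100 = 76.3%

76.3%


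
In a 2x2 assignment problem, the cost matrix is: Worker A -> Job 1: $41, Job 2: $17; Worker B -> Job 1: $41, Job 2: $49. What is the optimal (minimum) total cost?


Option 1: A->1 + B->2 = $41 + $49 = $90
Option 2: A->2 + B->1 = $17 + $41 = $58
Min cost = min($90, $58) = $58

$58


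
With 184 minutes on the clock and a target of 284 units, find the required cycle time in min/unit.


Formula: CT = Available Time / Number of Units
CT = 184 min / 284 units
CT = 0.65 min/unit

0.65 min/unit


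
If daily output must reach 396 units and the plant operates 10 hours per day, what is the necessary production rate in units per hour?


Formula: Production Rate = Daily Demand / Available Hours
Rate = 396 units/day / 10 hours/day
Rate = 39.6 units/hour

39.6 units/hour


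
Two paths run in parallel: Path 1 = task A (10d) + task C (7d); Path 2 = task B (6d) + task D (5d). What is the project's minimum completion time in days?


Path 1 = 10 + 7 = 17 days
Path 2 = 6 + 5 = 11 days
Duration = max(17, 11) = 17 days

17 days


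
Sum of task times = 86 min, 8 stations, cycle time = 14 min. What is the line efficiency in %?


Formula: Efficiency = Sum of Task Times / (N_stations * CT) * 100
Total station capacity = 8 stations * 14 min = 112 min
Efficiency = 86 / 112 * 100 = 76.8%

76.8%


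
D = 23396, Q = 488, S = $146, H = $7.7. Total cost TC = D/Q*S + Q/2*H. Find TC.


TC = 23396/488 * 146 + 488/2 * 7.7

$8878.42


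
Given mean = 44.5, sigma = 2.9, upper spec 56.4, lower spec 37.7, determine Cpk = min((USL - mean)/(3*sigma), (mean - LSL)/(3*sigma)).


Cpu = (56.4 - 44.5) / (3 * 2.9) = 1.37
Cpl = (44.5 - 37.7) / (3 * 2.9) = 0.78
Cpk = min(1.37, 0.78) = 0.78

0.78


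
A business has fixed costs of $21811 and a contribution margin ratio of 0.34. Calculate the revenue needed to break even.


Formula: BER = Fixed Costs / Contribution Margin Ratio
BER = $21811 / 0.34
BER = $64150.00 (to the nearest cent)

$64150.00


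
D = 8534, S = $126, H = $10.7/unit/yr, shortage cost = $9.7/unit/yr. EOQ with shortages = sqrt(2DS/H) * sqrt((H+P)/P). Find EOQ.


Formula: EOQ* = sqrt(2DS/H) * sqrt((H+P)/P)
Base EOQ = sqrt(2*8534*126/10.7) = 448.32 units
Correction = sqrt((10.7+9.7)/9.7) = 1.4502
EOQ* = 448.32 * 1.4502 = 650.2 units

650.2 units


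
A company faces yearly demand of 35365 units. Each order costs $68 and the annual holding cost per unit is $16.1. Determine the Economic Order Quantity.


Formula: EOQ = sqrt(2 * D * S / H)
Numerator: 2 * 35365 * 68 = 4809640
2DS/H = 4809640 / 16.1 = 298735.4
EOQ = sqrt(298735.4) = 546.6 units

546.6 units


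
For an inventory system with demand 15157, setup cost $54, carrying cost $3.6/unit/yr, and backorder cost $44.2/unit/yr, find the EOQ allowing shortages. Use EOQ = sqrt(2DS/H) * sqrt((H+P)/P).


Formula: EOQ* = sqrt(2DS/H) * sqrt((H+P)/P)
Base EOQ = sqrt(2*15157*54/3.6) = 674.32 units
Correction = sqrt((3.6+44.2)/44.2) = 1.03993
EOQ* = 674.32 * 1.03993 = 701.2 units

701.2 units


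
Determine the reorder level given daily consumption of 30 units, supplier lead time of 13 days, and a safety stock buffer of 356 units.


Formula: ROP = (Daily Demand * Lead Time) + Safety Stock
Demand during lead time = 30 * 13 = 390 units
ROP = 390 + 356 = 746 units

746 units


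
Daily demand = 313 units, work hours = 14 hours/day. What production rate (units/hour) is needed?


Formula: Production Rate = Daily Demand / Available Hours
Rate = 313 units/day / 14 hours/day
Rate = 22.4 units/hour

22.4 units/hour


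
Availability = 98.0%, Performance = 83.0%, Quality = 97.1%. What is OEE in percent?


Formula: OEE = Availability * Performance * Quality / 10000
A * P = 98.0% * 83.0% / 100 = 81.34%
OEE = 81.34% * 97.1% / 100 = 79.0%

79.0%


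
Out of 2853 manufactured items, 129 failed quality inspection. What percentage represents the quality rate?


Formula: Quality Rate = Good Pieces / Total Pieces * 100
Good pieces = 2853 - 129 = 2724
QR = 2724 / 2853 * 100 = 95.5%

95.5%


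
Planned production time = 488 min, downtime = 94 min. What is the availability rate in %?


Formula: Availability = (Planned Time - Downtime) / Planned Time * 100
Uptime = 488 - 94 = 394 min
Availability = 394 / 488 * 100 = 80.7%

80.7%


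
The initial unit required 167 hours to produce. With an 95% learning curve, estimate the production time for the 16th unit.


Formula: T_n = T_1 * (learning_rate)^(log2(n)) where learning_rate = rate/100
Doublings = log2(16) = 4
T_n = 167 * 0.95^4
T_n = 167 * 0.8145 = 136.0 hours

136.0 hours


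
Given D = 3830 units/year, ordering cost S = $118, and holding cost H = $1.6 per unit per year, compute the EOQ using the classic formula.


Formula: EOQ = sqrt(2 * D * S / H)
Numerator: 2 * 3830 * 118 = 903880
2DS/H = 903880 / 1.6 = 564925.0
EOQ = sqrt(564925.0) = 751.6 units

751.6 units


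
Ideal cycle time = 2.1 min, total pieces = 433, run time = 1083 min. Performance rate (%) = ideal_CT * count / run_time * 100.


Formula: Performance = (Ideal CT * Total Count) / Run Time * 100
Ideal output time = 2.1 * 433 = 909.3 min
Performance = 909.3 / 1083 * 100 = 84.0%

84.0%


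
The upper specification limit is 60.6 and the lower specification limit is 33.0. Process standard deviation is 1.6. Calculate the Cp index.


Cp = (60.6 - 33.0) / (6 * 1.6)

2.88


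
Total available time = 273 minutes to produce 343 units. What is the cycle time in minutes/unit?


Formula: CT = Available Time / Number of Units
CT = 273 min / 343 units
CT = 0.8 min/unit

0.8 min/unit


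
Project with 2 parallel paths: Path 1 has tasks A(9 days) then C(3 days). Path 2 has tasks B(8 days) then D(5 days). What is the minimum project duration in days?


Path 1 = 9 + 3 = 12 days
Path 2 = 8 + 5 = 13 days
Duration = max(12, 13) = 13 days

13 days


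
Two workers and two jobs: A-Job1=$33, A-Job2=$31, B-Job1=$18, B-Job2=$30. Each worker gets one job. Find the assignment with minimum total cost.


Option 1: A->1 + B->2 = $33 + $30 = $63
Option 2: A->2 + B->1 = $31 + $18 = $49
Min cost = min($63, $49) = $49

$49


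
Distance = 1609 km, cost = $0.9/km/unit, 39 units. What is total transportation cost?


TC = dist * cost * units = 1609 * 0.9 * 39 = $56475.90

$56475.90


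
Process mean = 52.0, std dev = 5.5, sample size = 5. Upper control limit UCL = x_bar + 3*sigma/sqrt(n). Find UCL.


UCL = 52.0 + 3 * 5.5 / sqrt(5)

59.38


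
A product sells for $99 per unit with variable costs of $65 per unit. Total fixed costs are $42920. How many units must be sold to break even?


Formula: BEQ = Fixed Costs / (Price - Variable Cost)
Contribution margin = $99 - $65 = $34/unit
BEQ = ceil($42920 / $34/unit) = ceil(1262.35) = 1263 units

1263 units


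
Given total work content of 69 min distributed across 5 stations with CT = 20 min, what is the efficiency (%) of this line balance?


Formula: Efficiency = Sum of Task Times / (N_stations * CT) * 100
Total station capacity = 5 stations * 20 min = 100 min
Efficiency = 69 / 100 * 100 = 69.0%

69.0%


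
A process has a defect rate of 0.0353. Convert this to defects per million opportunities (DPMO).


DPMO = defect_rate * 1000000 = 0.0353 * 1000000

35300


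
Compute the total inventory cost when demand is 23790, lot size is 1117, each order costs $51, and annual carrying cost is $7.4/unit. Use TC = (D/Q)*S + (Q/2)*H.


TC = 23790/1117 * 51 + 1117/2 * 7.4

$5219.10


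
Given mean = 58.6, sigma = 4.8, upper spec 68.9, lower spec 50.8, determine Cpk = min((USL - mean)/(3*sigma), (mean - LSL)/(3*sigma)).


Cpu = (68.9 - 58.6) / (3 * 4.8) = 0.72
Cpl = (58.6 - 50.8) / (3 * 4.8) = 0.54
Cpk = min(0.72, 0.54) = 0.54

0.54


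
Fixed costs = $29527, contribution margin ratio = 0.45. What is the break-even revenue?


Formula: BER = Fixed Costs / Contribution Margin Ratio
BER = $29527 / 0.45
BER = $65615.56 (to the nearest cent)

$65615.56


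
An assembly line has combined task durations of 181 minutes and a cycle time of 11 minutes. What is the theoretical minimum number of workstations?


Formula: N_min = ceil(Sum of Task Times / Cycle Time)
N_min = ceil(181 min / 11 min) = ceil(16.4545)
N_min = 17 stations

17
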